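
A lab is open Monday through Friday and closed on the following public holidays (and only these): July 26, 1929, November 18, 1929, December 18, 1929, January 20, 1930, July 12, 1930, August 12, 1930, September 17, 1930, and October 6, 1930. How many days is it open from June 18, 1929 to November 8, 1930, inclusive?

357

June 18, 1929 is a Tuesday.
That's 509 days from start to end, counting both.
509 = 7 × 72 + 5, so there are 72 full weeks plus 5 extra days.
Each full week contributes 5 weekdays (Mon–Fri): 72 × 5 = 360.
The 5 extra days are Tuesday, Wednesday, Thursday, Friday, Saturday — 4 of them qualify.
Total: 360 + 4 = 364.
Holidays: July 26, 1929 (Fri); November 18, 1929 (Mon); December 18, 1929 (Wed); January 20, 1930 (Mon); July 12, 1930 (Sat); August 12, 1930 (Tue); September 17, 1930 (Wed); October 6, 1930 (Mon).
7 of the 8 holidays fall on weekdays; the rest are weekends and were already excluded.
Business days: 364 − 7 = 357.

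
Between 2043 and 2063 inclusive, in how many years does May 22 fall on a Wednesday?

3

Day of week of May 22 in each year:
2043: Fri, 2044: Sun, 2045: Mon, 2046: Tue, 2047: Wed ✓, 2048: Fri, 2049: Sat, 2050: Sun, 2051: Mon, 2052: Wed ✓, 2053: Thu, 2054: Fri, 2055: Sat, 2056: Mon, 2057: Tue, 2058: Wed ✓, 2059: Thu, 2060: Sat, 2061: Sun, 2062: Mon, 2063: Tue
Wednesdays: 2047, 2052, 2058.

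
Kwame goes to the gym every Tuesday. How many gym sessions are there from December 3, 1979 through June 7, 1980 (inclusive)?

December 3, 1979 is a Monday.
The range spans 188 days (inclusive of both endpoints).
188 = 7 × 26 + 6, so there are 26 full weeks plus 6 extra days.
Each full week contributes one Tuesday: 26 so far.
The 6 extra days are Mon, Tue, Wed, Thu, Fri, Sat — 1 of them qualifies.
Total: 26 + 1 = 27.

27 Tuesdays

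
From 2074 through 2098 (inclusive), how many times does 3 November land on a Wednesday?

4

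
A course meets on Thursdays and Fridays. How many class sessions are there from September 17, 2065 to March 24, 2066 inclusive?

54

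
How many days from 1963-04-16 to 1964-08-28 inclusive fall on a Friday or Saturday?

143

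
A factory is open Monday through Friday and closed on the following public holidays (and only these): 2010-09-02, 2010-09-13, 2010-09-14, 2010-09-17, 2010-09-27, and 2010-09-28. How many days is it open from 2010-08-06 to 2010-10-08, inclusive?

40 business days

2010-08-06 is a Friday.
That's 64 days from start to end, counting both.
64 = 7 × 9 + 1, so there are 9 full weeks plus 1 extra day.
Each full week contributes 5 weekdays (Mon–Fri): 9 × 5 = 45.
The 1 extra day is Friday — 1 of them qualifies.
Total: 45 + 1 = 46.
Holidays: 2010-09-02 (Thu); 2010-09-13 (Mon); 2010-09-14 (Tue); 2010-09-17 (Fri); 2010-09-27 (Mon); 2010-09-28 (Tue).
All 6 holidays fall on weekdays, so subtract 6.
Business days: 46 − 6 = 40.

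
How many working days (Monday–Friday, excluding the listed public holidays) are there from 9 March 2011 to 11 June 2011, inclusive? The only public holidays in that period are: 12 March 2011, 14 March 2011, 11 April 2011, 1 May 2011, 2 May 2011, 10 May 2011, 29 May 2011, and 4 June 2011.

64 working days

9 March 2011 is a Wednesday.
That's 95 days from start to end, counting both.
95 = 7 × 13 + 4, so there are 13 full weeks plus 4 extra days.
Each full week contributes 5 weekdays (Mon–Fri): 13 × 5 = 65.
The 4 extra days are Wednesday, Thursday, Friday, Saturday — 3 of them qualify.
Total: 65 + 3 = 68.
Holidays: 12 March 2011 (Sat); 14 March 2011 (Mon); 11 April 2011 (Mon); 1 May 2011 (Sun); 2 May 2011 (Mon); 10 May 2011 (Tue); 29 May 2011 (Sun); 4 June 2011 (Sat).
4 of the 8 holidays fall on weekdays; the rest are weekends and were already excluded.
Business days: 68 − 4 = 64.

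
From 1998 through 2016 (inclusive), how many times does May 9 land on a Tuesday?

Day of week of May 9 in each year:
1998: Sat, 1999: Sun, 2000: Tue ✓, 2001: Wed, 2002: Thu, 2003: Fri, 2004: Sun, 2005: Mon, 2006: Tue ✓, 2007: Wed, 2008: Fri, 2009: Sat, 2010: Sun, 2011: Mon, 2012: Wed, 2013: Thu, 2014: Fri, 2015: Sat, 2016: Mon
Tuesdays: 2000, 2006.

2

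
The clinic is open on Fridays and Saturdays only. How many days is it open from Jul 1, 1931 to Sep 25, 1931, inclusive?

Jul 1, 1931 is a Wednesday.
From Jul 1, 1931 to Sep 25, 1931 is 87 days inclusive.
87 = 7 × 12 + 3, so there are 12 full weeks plus 3 extra days.
Each full week contributes 2 days from the set (Fri, Sat): 12 × 2 = 24.
The 3 extra days are Wed, Thu, Fri — 1 of them qualifies.
Total: 24 + 1 = 25.

25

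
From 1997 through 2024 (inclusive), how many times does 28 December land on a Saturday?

4

Day of week of December 28 in each year:
1997: Sun, 1998: Mon, 1999: Tue, 2000: Thu, 2001: Fri, 2002: Sat ✓, 2003: Sun, 2004: Tue, 2005: Wed, 2006: Thu, 2007: Fri, 2008: Sun, 2009: Mon, 2010: Tue, 2011: Wed, 2012: Fri, 2013: Sat ✓, 2014: Sun, 2015: Mon, 2016: Wed, 2017: Thu, 2018: Fri, 2019: Sat ✓, 2020: Mon, 2021: Tue, 2022: Wed, 2023: Thu, 2024: Sat ✓
Saturdays: 2002, 2013, 2019, 2024.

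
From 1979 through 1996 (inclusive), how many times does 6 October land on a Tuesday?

Day of week of October 6 in each year:
1979: Sat, 1980: Mon, 1981: Tue ✓, 1982: Wed, 1983: Thu, 1984: Sat, 1985: Sun, 1986: Mon, 1987: Tue ✓, 1988: Thu, 1989: Fri, 1990: Sat, 1991: Sun, 1992: Tue ✓, 1993: Wed, 1994: Thu, 1995: Fri, 1996: Sun
Tuesdays: 1981, 1987, 1992.

3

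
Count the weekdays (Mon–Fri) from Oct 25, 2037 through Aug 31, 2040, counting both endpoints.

745 weekdays

Oct 25, 2037 is a Sunday.
The range spans 1042 days (inclusive of both endpoints).
1042 = 7 × 148 + 6, so there are 148 full weeks plus 6 extra days.
Each full week contributes 5 weekdays (Mon–Fri): 148 × 5 = 740.
The 6 extra days are Sunday, Monday, Tuesday, Wednesday, Thursday, Friday — 5 of them qualify.
Total: 740 + 5 = 745.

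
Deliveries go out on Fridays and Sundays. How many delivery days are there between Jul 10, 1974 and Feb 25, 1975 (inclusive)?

Jul 10, 1974 is a Wednesday.
From Jul 10, 1974 to Feb 25, 1975 is 231 days inclusive.
231 = 7 × 33, so the span is exactly 33 full weeks.
Each full week contributes 2 days from the set (Fri, Sun): 33 × 2 = 66.
Total: 66.

66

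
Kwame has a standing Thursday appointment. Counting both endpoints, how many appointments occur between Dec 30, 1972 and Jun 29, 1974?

78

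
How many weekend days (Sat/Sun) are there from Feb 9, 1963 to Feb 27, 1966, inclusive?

Feb 9, 1963 is a Saturday.
The range spans 1115 days (inclusive of both endpoints).
1115 = 7 × 159 + 2, so there are 159 full weeks plus 2 extra days.
Each full week contributes 2 weekend days (Sat, Sun): 159 × 2 = 318.
The 2 extra days are Sat, Sun — 2 of them qualify.
Total: 318 + 2 = 320.

320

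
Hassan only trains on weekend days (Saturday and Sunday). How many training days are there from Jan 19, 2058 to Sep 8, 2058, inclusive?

Jan 19, 2058 is a Saturday.
The range spans 233 days (inclusive of both endpoints).
233 = 7 × 33 + 2, so there are 33 full weeks plus 2 extra days.
Each full week contributes 2 weekend days (Sat, Sun): 33 × 2 = 66.
The 2 extra days are Sat, Sun — 2 of them qualify.
Total: 66 + 2 = 68.

68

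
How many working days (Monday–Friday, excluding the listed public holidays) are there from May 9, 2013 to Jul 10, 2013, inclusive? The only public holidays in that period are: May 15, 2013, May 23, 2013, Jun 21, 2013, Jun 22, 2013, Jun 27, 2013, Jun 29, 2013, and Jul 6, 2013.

41 working days

May 9, 2013 is a Thursday.
That's 63 days from start to end, counting both.
63 = 7 × 9, so the span is exactly 9 full weeks.
Each full week contributes 5 weekdays (Mon–Fri): 9 × 5 = 45.
Holidays: May 15, 2013 (Wed); May 23, 2013 (Thu); Jun 21, 2013 (Fri); Jun 22, 2013 (Sat); Jun 27, 2013 (Thu); Jun 29, 2013 (Sat); Jul 6, 2013 (Sat).
4 of the 7 holidays fall on weekdays; the rest are weekends and were already excluded.
Business days: 45 − 4 = 41.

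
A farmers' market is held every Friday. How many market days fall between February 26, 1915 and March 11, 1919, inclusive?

February 26, 1915 is a Friday.
From February 26, 1915 to March 11, 1919 is 1475 days inclusive.
1475 = 7 × 210 + 5, so there are 210 full weeks plus 5 extra days.
Each full week contributes one Friday: 210 so far.
The 5 extra days are Friday, Saturday, Sunday, Monday, Tuesday — 1 of them qualifies.
Total: 210 + 1 = 211.

211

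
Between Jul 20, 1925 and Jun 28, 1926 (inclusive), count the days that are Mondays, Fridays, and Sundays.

148

Jul 20, 1925 is a Monday.
That's 344 days from start to end, counting both.
344 = 7 × 49 + 1, so there are 49 full weeks plus 1 extra day.
Each full week contributes 3 days from the set (Mon, Fri, Sun): 49 × 3 = 147.
The 1 extra day is Monday — 1 of them qualifies.
Total: 147 + 1 = 148.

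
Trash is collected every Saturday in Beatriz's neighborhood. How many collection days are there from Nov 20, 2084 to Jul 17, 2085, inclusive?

34

Nov 20, 2084 is a Monday.
From Nov 20, 2084 to Jul 17, 2085 is 240 days inclusive.
240 = 7 × 34 + 2, so there are 34 full weeks plus 2 extra days.
Each full week contributes one Saturday: 34 so far.
The 2 extra days are Monday, Tuesday — none qualify.
Total: 34 + 0 = 34.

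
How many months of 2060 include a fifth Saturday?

A month has five Saturdays exactly when Saturday falls within its first (length − 28) days.
Jan: 31 days, starts Thu → 5 of Thu, Fri, Sat ✓
Feb: 29 days, starts Sun → 5 of Sun
Mar: 31 days, starts Mon → 5 of Mon, Tue, Wed
Apr: 30 days, starts Thu → 5 of Thu, Fri
May: 31 days, starts Sat → 5 of Sat, Sun, Mon ✓
Jun: 30 days, starts Tue → 5 of Tue, Wed
Jul: 31 days, starts Thu → 5 of Thu, Fri, Sat ✓
Aug: 31 days, starts Sun → 5 of Sun, Mon, Tue
Sep: 30 days, starts Wed → 5 of Wed, Thu
Oct: 31 days, starts Fri → 5 of Fri, Sat, Sun ✓
Nov: 30 days, starts Mon → 5 of Mon, Tue
Dec: 31 days, starts Wed → 5 of Wed, Thu, Fri
Months with five Saturdays: Jan, May, Jul, Oct.

4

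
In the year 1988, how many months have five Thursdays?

4

A month has five Thursdays exactly when Thursday falls within its first (length − 28) days.
Jan: 31 days, starts Fri → 5 of Fri, Sat, Sun
Feb: 29 days, starts Mon → 5 of Mon
Mar: 31 days, starts Tue → 5 of Tue, Wed, Thu ✓
Apr: 30 days, starts Fri → 5 of Fri, Sat
May: 31 days, starts Sun → 5 of Sun, Mon, Tue
Jun: 30 days, starts Wed → 5 of Wed, Thu ✓
Jul: 31 days, starts Fri → 5 of Fri, Sat, Sun
Aug: 31 days, starts Mon → 5 of Mon, Tue, Wed
Sep: 30 days, starts Thu → 5 of Thu, Fri ✓
Oct: 31 days, starts Sat → 5 of Sat, Sun, Mon
Nov: 30 days, starts Tue → 5 of Tue, Wed
Dec: 31 days, starts Thu → 5 of Thu, Fri, Sat ✓
Months with five Thursdays: Mar, Jun, Sep, Dec.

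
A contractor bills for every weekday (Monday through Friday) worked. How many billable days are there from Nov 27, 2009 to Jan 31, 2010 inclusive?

46

Nov 27, 2009 is a Friday.
The range spans 66 days (inclusive of both endpoints).
66 = 7 × 9 + 3, so there are 9 full weeks plus 3 extra days.
Each full week contributes 5 weekdays (Mon–Fri): 9 × 5 = 45.
The 3 extra days are Fri, Sat, Sun — 1 of them qualifies.
Total: 45 + 1 = 46.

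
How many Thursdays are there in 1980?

1980-01-01 is a Tuesday.
From 1980-01-01 to 1980-12-31 is 366 days inclusive.
366 = 7 × 52 + 2, so there are 52 full weeks plus 2 extra days.
Each full week contributes one Thursday: 52 so far.
The 2 extra days are Tuesday, Wednesday — none qualify.
Total: 52 + 0 = 52.

52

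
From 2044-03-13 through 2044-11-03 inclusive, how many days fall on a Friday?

2044-03-13 is a Sunday.
From 2044-03-13 to 2044-11-03 is 236 days inclusive.
236 = 7 × 33 + 5, so there are 33 full weeks plus 5 extra days.
Each full week contributes one Friday: 33 so far.
The 5 extra days are Sunday, Monday, Tuesday, Wednesday, Thursday — none qualify.
Total: 33 + 0 = 33.

33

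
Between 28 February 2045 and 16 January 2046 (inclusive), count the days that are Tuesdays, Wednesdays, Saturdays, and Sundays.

28 February 2045 is a Tuesday.
The range spans 323 days (inclusive of both endpoints).
323 = 7 × 46 + 1, so there are 46 full weeks plus 1 extra day.
Each full week contributes 4 days from the set (Tue, Wed, Sat, Sun): 46 × 4 = 184.
The 1 extra day is Tue — 1 of them qualifies.
Total: 184 + 1 = 185.

185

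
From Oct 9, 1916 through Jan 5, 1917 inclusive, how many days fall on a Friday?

Oct 9, 1916 is a Monday.
The range spans 89 days (inclusive of both endpoints).
89 = 7 × 12 + 5, so there are 12 full weeks plus 5 extra days.
Each full week contributes one Friday: 12 so far.
The 5 extra days are Monday, Tuesday, Wednesday, Thursday, Friday — 1 of them qualifies.
Total: 12 + 1 = 13.

13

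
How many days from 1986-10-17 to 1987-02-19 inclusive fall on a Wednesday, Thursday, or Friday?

1986-10-17 is a Friday.
From 1986-10-17 to 1987-02-19 is 126 days inclusive.
126 = 7 × 18, so the span is exactly 18 full weeks.
Each full week contributes 3 days from the set (Wed, Thu, Fri): 18 × 3 = 54.

54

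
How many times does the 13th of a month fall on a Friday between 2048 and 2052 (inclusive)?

8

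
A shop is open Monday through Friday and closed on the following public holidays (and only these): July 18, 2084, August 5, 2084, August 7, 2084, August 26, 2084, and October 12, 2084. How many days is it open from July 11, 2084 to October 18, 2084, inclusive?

69

July 11, 2084 is a Tuesday.
The range spans 100 days (inclusive of both endpoints).
100 = 7 × 14 + 2, so there are 14 full weeks plus 2 extra days.
Each full week contributes 5 weekdays (Mon–Fri): 14 × 5 = 70.
The 2 extra days are Tuesday, Wednesday — 2 of them qualify.
Total: 70 + 2 = 72.
Holidays: July 18, 2084 (Tue); August 5, 2084 (Sat); August 7, 2084 (Mon); August 26, 2084 (Sat); October 12, 2084 (Thu).
3 of the 5 holidays fall on weekdays; the rest are weekends and were already excluded.
Business days: 72 − 3 = 69.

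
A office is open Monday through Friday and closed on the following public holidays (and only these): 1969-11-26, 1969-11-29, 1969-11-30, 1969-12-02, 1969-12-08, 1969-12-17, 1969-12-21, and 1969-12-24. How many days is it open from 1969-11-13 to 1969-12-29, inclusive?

28 business days

1969-11-13 is a Thursday.
From 1969-11-13 to 1969-12-29 is 47 days inclusive.
47 = 7 × 6 + 5, so there are 6 full weeks plus 5 extra days.
Each full week contributes 5 weekdays (Mon–Fri): 6 × 5 = 30.
The 5 extra days are Thu, Fri, Sat, Sun, Mon — 3 of them qualify.
Total: 30 + 3 = 33.
Holidays: 1969-11-26 (Wed); 1969-11-29 (Sat); 1969-11-30 (Sun); 1969-12-02 (Tue); 1969-12-08 (Mon); 1969-12-17 (Wed); 1969-12-21 (Sun); 1969-12-24 (Wed).
5 of the 8 holidays fall on weekdays; the rest are weekends and were already excluded.
Business days: 33 − 5 = 28.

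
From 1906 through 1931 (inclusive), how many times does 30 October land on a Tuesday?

Day of week of October 30 in each year:
1906: Tue ✓, 1907: Wed, 1908: Fri, 1909: Sat, 1910: Sun, 1911: Mon, 1912: Wed, 1913: Thu, 1914: Fri, 1915: Sat, 1916: Mon, 1917: Tue ✓, 1918: Wed, 1919: Thu, 1920: Sat, 1921: Sun, 1922: Mon, 1923: Tue ✓, 1924: Thu, 1925: Fri, 1926: Sat, 1927: Sun, 1928: Tue ✓, 1929: Wed, 1930: Thu, 1931: Fri
Tuesdays: 1906, 1917, 1923, 1928.

4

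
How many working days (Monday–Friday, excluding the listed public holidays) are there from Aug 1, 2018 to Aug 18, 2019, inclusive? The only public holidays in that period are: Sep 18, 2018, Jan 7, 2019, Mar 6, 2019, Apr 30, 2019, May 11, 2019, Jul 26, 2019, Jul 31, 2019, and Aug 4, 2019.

267

Aug 1, 2018 is a Wednesday.
The range spans 383 days (inclusive of both endpoints).
383 = 7 × 54 + 5, so there are 54 full weeks plus 5 extra days.
Each full week contributes 5 weekdays (Mon–Fri): 54 × 5 = 270.
The 5 extra days are Wed, Thu, Fri, Sat, Sun — 3 of them qualify.
Total: 270 + 3 = 273.
Holidays: Sep 18, 2018 (Tue); Jan 7, 2019 (Mon); Mar 6, 2019 (Wed); Apr 30, 2019 (Tue); May 11, 2019 (Sat); Jul 26, 2019 (Fri); Jul 31, 2019 (Wed); Aug 4, 2019 (Sun).
6 of the 8 holidays fall on weekdays; the rest are weekends and were already excluded.
Business days: 273 − 6 = 267.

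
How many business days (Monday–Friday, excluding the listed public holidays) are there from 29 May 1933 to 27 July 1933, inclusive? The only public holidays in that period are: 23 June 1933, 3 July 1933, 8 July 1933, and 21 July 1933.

29 May 1933 is a Monday.
That's 60 days from start to end, counting both.
60 = 7 × 8 + 4, so there are 8 full weeks plus 4 extra days.
Each full week contributes 5 weekdays (Mon–Fri): 8 × 5 = 40.
The 4 extra days are Monday, Tuesday, Wednesday, Thursday — 4 of them qualify.
Total: 40 + 4 = 44.
Holidays: 23 June 1933 (Fri); 3 July 1933 (Mon); 8 July 1933 (Sat); 21 July 1933 (Fri).
3 of the 4 holidays fall on weekdays; the rest are weekends and were already excluded.
Business days: 44 − 3 = 41.

41 business days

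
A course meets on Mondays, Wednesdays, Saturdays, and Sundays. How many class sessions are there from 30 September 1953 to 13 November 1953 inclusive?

25

30 September 1953 is a Wednesday.
The range spans 45 days (inclusive of both endpoints).
45 = 7 × 6 + 3, so there are 6 full weeks plus 3 extra days.
Each full week contributes 4 days from the set (Mon, Wed, Sat, Sun): 6 × 4 = 24.
The 3 extra days are Wed, Thu, Fri — 1 of them qualifies.
Total: 24 + 1 = 25.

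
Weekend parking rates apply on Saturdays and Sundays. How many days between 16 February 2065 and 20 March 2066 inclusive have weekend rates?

113

16 February 2065 is a Monday.
That's 398 days from start to end, counting both.
398 = 7 × 56 + 6, so there are 56 full weeks plus 6 extra days.
Each full week contributes 2 weekend days (Sat, Sun): 56 × 2 = 112.
The 6 extra days are Mon, Tue, Wed, Thu, Fri, Sat — 1 of them qualifies.
Total: 112 + 1 = 113.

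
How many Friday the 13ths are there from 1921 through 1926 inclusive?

10

Friday-the-13ths by year:
1921: May
1922: Jan, Oct
1923: Apr, Jul
1924: Jun
1925: Feb, Mar, Nov
1926: Aug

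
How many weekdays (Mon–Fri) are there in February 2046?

Feb 1, 2046 is a Thursday.
From Feb 1, 2046 to Feb 28, 2046 is 28 days inclusive.
28 = 7 × 4, so the span is exactly 4 full weeks.
Each full week contributes 5 weekdays (Mon–Fri): 4 × 5 = 20.
Total: 20.

20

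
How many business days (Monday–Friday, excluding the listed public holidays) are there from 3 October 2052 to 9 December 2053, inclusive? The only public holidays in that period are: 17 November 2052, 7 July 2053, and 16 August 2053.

3 October 2052 is a Thursday.
That's 433 days from start to end, counting both.
433 = 7 × 61 + 6, so there are 61 full weeks plus 6 extra days.
Each full week contributes 5 weekdays (Mon–Fri): 61 × 5 = 305.
The 6 extra days are Thu, Fri, Sat, Sun, Mon, Tue — 4 of them qualify.
Total: 305 + 4 = 309.
Holidays: 17 November 2052 (Sun); 7 July 2053 (Mon); 16 August 2053 (Sat).
1 of the 3 holidays fall on weekdays; the rest are weekends and were already excluded.
Business days: 309 − 1 = 308.

308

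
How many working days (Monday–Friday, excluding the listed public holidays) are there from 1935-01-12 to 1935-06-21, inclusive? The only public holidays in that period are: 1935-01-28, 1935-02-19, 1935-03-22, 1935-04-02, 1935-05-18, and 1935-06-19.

1935-01-12 is a Saturday.
That's 161 days from start to end, counting both.
161 = 7 × 23, so the span is exactly 23 full weeks.
Each full week contributes 5 weekdays (Mon–Fri): 23 × 5 = 115.
Total: 115.
Holidays: 1935-01-28 (Mon); 1935-02-19 (Tue); 1935-03-22 (Fri); 1935-04-02 (Tue); 1935-05-18 (Sat); 1935-06-19 (Wed).
5 of the 6 holidays fall on weekdays; the rest are weekends and were already excluded.
Business days: 115 − 5 = 110.

110 working days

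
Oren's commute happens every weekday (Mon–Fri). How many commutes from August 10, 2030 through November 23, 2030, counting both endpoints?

75 weekdays

August 10, 2030 is a Saturday.
From August 10, 2030 to November 23, 2030 is 106 days inclusive.
106 = 7 × 15 + 1, so there are 15 full weeks plus 1 extra day.
Each full week contributes 5 weekdays (Mon–Fri): 15 × 5 = 75.
The 1 extra day is Saturday — none qualify.
Total: 75 + 0 = 75.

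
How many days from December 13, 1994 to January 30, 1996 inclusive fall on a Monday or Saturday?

118

December 13, 1994 is a Tuesday.
From December 13, 1994 to January 30, 1996 is 414 days inclusive.
414 = 7 × 59 + 1, so there are 59 full weeks plus 1 extra day.
Each full week contributes 2 days from the set (Mon, Sat): 59 × 2 = 118.
The 1 extra day is Tuesday — none qualify.
Total: 118 + 0 = 118.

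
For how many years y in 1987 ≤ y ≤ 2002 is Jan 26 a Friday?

3

Day of week of January 26 in each year:
1987: Mon, 1988: Tue, 1989: Thu, 1990: Fri ✓, 1991: Sat, 1992: Sun, 1993: Tue, 1994: Wed, 1995: Thu, 1996: Fri ✓, 1997: Sun, 1998: Mon, 1999: Tue, 2000: Wed, 2001: Fri ✓, 2002: Sat
Fridays: 1990, 1996, 2001.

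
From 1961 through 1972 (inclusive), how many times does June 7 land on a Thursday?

Day of week of June 7 in each year:
1961: Wed, 1962: Thu ✓, 1963: Fri, 1964: Sun, 1965: Mon, 1966: Tue, 1967: Wed, 1968: Fri, 1969: Sat, 1970: Sun, 1971: Mon, 1972: Wed
Thursdays: 1962.

1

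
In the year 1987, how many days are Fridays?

1 January 1987 is a Thursday.
That's 365 days from start to end, counting both.
365 = 7 × 52 + 1, so there are 52 full weeks plus 1 extra day.
Each full week contributes one Friday: 52 so far.
The 1 extra day is Thu — none qualify.
Total: 52 + 0 = 52.

52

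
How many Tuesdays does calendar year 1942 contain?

52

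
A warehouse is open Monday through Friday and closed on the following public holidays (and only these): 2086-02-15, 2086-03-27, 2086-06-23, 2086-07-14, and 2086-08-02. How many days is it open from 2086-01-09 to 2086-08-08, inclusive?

149 business days

2086-01-09 is a Wednesday.
That's 212 days from start to end, counting both.
212 = 7 × 30 + 2, so there are 30 full weeks plus 2 extra days.
Each full week contributes 5 weekdays (Mon–Fri): 30 × 5 = 150.
The 2 extra days are Wed, Thu — 2 of them qualify.
Total: 150 + 2 = 152.
Holidays: 2086-02-15 (Fri); 2086-03-27 (Wed); 2086-06-23 (Sun); 2086-07-14 (Sun); 2086-08-02 (Fri).
3 of the 5 holidays fall on weekdays; the rest are weekends and were already excluded.
Business days: 152 − 3 = 149.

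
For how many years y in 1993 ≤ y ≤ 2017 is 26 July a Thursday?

Day of week of July 26 in each year:
1993: Mon, 1994: Tue, 1995: Wed, 1996: Fri, 1997: Sat, 1998: Sun, 1999: Mon, 2000: Wed, 2001: Thu ✓, 2002: Fri, 2003: Sat, 2004: Mon, 2005: Tue, 2006: Wed, 2007: Thu ✓, 2008: Sat, 2009: Sun, 2010: Mon, 2011: Tue, 2012: Thu ✓, 2013: Fri, 2014: Sat, 2015: Sun, 2016: Tue, 2017: Wed
Thursdays: 2001, 2007, 2012.

3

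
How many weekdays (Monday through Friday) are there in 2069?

261

2069-01-01 is a Tuesday.
The range spans 365 days (inclusive of both endpoints).
365 = 7 × 52 + 1, so there are 52 full weeks plus 1 extra day.
Each full week contributes 5 weekdays (Mon–Fri): 52 × 5 = 260.
The 1 extra day is Tue — 1 of them qualifies.
Total: 260 + 1 = 261.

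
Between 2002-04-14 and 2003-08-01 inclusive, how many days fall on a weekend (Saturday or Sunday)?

135

2002-04-14 is a Sunday.
That's 475 days from start to end, counting both.
475 = 7 × 67 + 6, so there are 67 full weeks plus 6 extra days.
Each full week contributes 2 weekend days (Sat, Sun): 67 × 2 = 134.
The 6 extra days are Sun, Mon, Tue, Wed, Thu, Fri — 1 of them qualifies.
Total: 134 + 1 = 135.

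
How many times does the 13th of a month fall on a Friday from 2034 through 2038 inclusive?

9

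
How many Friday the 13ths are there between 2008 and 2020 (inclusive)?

24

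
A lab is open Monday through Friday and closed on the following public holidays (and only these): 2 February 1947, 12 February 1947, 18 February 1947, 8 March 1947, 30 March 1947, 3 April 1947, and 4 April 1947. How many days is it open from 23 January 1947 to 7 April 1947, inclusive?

49 working days

23 January 1947 is a Thursday.
That's 75 days from start to end, counting both.
75 = 7 × 10 + 5, so there are 10 full weeks plus 5 extra days.
Each full week contributes 5 weekdays (Mon–Fri): 10 × 5 = 50.
The 5 extra days are Thu, Fri, Sat, Sun, Mon — 3 of them qualify.
Total: 50 + 3 = 53.
Holidays: 2 February 1947 (Sun); 12 February 1947 (Wed); 18 February 1947 (Tue); 8 March 1947 (Sat); 30 March 1947 (Sun); 3 April 1947 (Thu); 4 April 1947 (Fri).
4 of the 7 holidays fall on weekdays; the rest are weekends and were already excluded.
Business days: 53 − 4 = 49.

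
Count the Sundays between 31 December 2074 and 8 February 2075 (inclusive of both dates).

5

31 December 2074 is a Monday.
From 31 December 2074 to 8 February 2075 is 40 days inclusive.
40 = 7 × 5 + 5, so there are 5 full weeks plus 5 extra days.
Each full week contributes one Sunday: 5 so far.
The 5 extra days are Monday, Tuesday, Wednesday, Thursday, Friday — none qualify.
Total: 5 + 0 = 5.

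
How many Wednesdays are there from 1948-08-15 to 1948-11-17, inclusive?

1948-08-15 is a Sunday.
That's 95 days from start to end, counting both.
95 = 7 × 13 + 4, so there are 13 full weeks plus 4 extra days.
Each full week contributes one Wednesday: 13 so far.
The 4 extra days are Sun, Mon, Tue, Wed — 1 of them qualifies.
Total: 13 + 1 = 14.

14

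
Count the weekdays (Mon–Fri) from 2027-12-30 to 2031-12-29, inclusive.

2027-12-30 is a Thursday.
That's 1461 days from start to end, counting both.
1461 = 7 × 208 + 5, so there are 208 full weeks plus 5 extra days.
Each full week contributes 5 weekdays (Mon–Fri): 208 × 5 = 1040.
The 5 extra days are Thursday, Friday, Saturday, Sunday, Monday — 3 of them qualify.
Total: 1040 + 3 = 1043.

1043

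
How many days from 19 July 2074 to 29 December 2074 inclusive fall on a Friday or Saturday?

48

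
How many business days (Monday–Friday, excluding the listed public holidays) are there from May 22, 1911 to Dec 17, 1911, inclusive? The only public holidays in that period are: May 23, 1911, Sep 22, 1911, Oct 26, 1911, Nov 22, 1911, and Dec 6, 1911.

145 business days

May 22, 1911 is a Monday.
That's 210 days from start to end, counting both.
210 = 7 × 30, so the span is exactly 30 full weeks.
Each full week contributes 5 weekdays (Mon–Fri): 30 × 5 = 150.
Holidays: May 23, 1911 (Tue); Sep 22, 1911 (Fri); Oct 26, 1911 (Thu); Nov 22, 1911 (Wed); Dec 6, 1911 (Wed).
All 5 holidays fall on weekdays, so subtract 5.
Business days: 150 − 5 = 145.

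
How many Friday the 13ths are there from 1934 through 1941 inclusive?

13

Friday-the-13ths by year:
1934: Apr, Jul
1935: Sep, Dec
1936: Mar, Nov
1937: Aug
1938: May
1939: Jan, Oct
1940: Sep, Dec
1941: Jun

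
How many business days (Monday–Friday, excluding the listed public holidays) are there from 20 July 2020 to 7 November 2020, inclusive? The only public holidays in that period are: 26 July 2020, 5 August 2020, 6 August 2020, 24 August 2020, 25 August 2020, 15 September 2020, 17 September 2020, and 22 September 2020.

73

20 July 2020 is a Monday.
From 20 July 2020 to 7 November 2020 is 111 days inclusive.
111 = 7 × 15 + 6, so there are 15 full weeks plus 6 extra days.
Each full week contributes 5 weekdays (Mon–Fri): 15 × 5 = 75.
The 6 extra days are Mon, Tue, Wed, Thu, Fri, Sat — 5 of them qualify.
Total: 75 + 5 = 80.
Holidays: 26 July 2020 (Sun); 5 August 2020 (Wed); 6 August 2020 (Thu); 24 August 2020 (Mon); 25 August 2020 (Tue); 15 September 2020 (Tue); 17 September 2020 (Thu); 22 September 2020 (Tue).
7 of the 8 holidays fall on weekdays; the rest are weekends and were already excluded.
Business days: 80 − 7 = 73.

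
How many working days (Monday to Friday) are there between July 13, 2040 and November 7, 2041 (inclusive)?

July 13, 2040 is a Friday.
The range spans 483 days (inclusive of both endpoints).
483 = 7 × 69, so the span is exactly 69 full weeks.
Each full week contributes 5 weekdays (Mon–Fri): 69 × 5 = 345.

345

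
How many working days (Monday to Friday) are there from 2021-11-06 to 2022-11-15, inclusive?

267 weekdays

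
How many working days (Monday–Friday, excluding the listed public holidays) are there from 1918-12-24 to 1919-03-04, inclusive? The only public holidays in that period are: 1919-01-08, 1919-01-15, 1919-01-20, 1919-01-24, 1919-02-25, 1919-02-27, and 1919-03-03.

1918-12-24 is a Tuesday.
That's 71 days from start to end, counting both.
71 = 7 × 10 + 1, so there are 10 full weeks plus 1 extra day.
Each full week contributes 5 weekdays (Mon–Fri): 10 × 5 = 50.
The 1 extra day is Tuesday — 1 of them qualifies.
Total: 50 + 1 = 51.
Holidays: 1919-01-08 (Wed); 1919-01-15 (Wed); 1919-01-20 (Mon); 1919-01-24 (Fri); 1919-02-25 (Tue); 1919-02-27 (Thu); 1919-03-03 (Mon).
All 7 holidays fall on weekdays, so subtract 7.
Business days: 51 − 7 = 44.

44 working days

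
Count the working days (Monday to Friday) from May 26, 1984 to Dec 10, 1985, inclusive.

May 26, 1984 is a Saturday.
That's 564 days from start to end, counting both.
564 = 7 × 80 + 4, so there are 80 full weeks plus 4 extra days.
Each full week contributes 5 weekdays (Mon–Fri): 80 × 5 = 400.
The 4 extra days are Sat, Sun, Mon, Tue — 2 of them qualify.
Total: 400 + 2 = 402.

402 weekdays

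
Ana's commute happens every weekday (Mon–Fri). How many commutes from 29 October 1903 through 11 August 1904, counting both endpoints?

206 weekdays

29 October 1903 is a Thursday.
From 29 October 1903 to 11 August 1904 is 288 days inclusive.
288 = 7 × 41 + 1, so there are 41 full weeks plus 1 extra day.
Each full week contributes 5 weekdays (Mon–Fri): 41 × 5 = 205.
The 1 extra day is Thu — 1 of them qualifies.
Total: 205 + 1 = 206.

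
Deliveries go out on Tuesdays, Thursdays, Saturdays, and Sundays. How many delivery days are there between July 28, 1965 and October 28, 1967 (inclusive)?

470

July 28, 1965 is a Wednesday.
The range spans 823 days (inclusive of both endpoints).
823 = 7 × 117 + 4, so there are 117 full weeks plus 4 extra days.
Each full week contributes 4 days from the set (Tue, Thu, Sat, Sun): 117 × 4 = 468.
The 4 extra days are Wednesday, Thursday, Friday, Saturday — 2 of them qualify.
Total: 468 + 2 = 470.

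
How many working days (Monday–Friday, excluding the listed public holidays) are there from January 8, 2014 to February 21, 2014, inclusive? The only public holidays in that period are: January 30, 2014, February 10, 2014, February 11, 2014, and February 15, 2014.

30 working days

January 8, 2014 is a Wednesday.
That's 45 days from start to end, counting both.
45 = 7 × 6 + 3, so there are 6 full weeks plus 3 extra days.
Each full week contributes 5 weekdays (Mon–Fri): 6 × 5 = 30.
The 3 extra days are Wednesday, Thursday, Friday — 3 of them qualify.
Total: 30 + 3 = 33.
Holidays: January 30, 2014 (Thu); February 10, 2014 (Mon); February 11, 2014 (Tue); February 15, 2014 (Sat).
3 of the 4 holidays fall on weekdays; the rest are weekends and were already excluded.
Business days: 33 − 3 = 30.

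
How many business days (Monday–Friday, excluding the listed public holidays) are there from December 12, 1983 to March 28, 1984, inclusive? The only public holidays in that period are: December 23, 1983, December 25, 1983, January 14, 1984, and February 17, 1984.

76 business days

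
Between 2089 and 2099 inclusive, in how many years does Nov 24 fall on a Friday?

Day of week of November 24 in each year:
2089: Thu, 2090: Fri ✓, 2091: Sat, 2092: Mon, 2093: Tue, 2094: Wed, 2095: Thu, 2096: Sat, 2097: Sun, 2098: Mon, 2099: Tue
Fridays: 2090.

1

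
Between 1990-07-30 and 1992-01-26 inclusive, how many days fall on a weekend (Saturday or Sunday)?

1990-07-30 is a Monday.
The range spans 546 days (inclusive of both endpoints).
546 = 7 × 78, so the span is exactly 78 full weeks.
Each full week contributes 2 weekend days (Sat, Sun): 78 × 2 = 156.

156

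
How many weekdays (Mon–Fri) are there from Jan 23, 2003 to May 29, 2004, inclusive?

352

Jan 23, 2003 is a Thursday.
From Jan 23, 2003 to May 29, 2004 is 493 days inclusive.
493 = 7 × 70 + 3, so there are 70 full weeks plus 3 extra days.
Each full week contributes 5 weekdays (Mon–Fri): 70 × 5 = 350.
The 3 extra days are Thursday, Friday, Saturday — 2 of them qualify.
Total: 350 + 2 = 352.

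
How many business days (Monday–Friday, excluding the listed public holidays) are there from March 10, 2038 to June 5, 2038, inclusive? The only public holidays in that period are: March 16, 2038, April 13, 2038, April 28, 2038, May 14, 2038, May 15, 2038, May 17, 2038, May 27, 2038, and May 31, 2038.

March 10, 2038 is a Wednesday.
From March 10, 2038 to June 5, 2038 is 88 days inclusive.
88 = 7 × 12 + 4, so there are 12 full weeks plus 4 extra days.
Each full week contributes 5 weekdays (Mon–Fri): 12 × 5 = 60.
The 4 extra days are Wednesday, Thursday, Friday, Saturday — 3 of them qualify.
Total: 60 + 3 = 63.
Holidays: March 16, 2038 (Tue); April 13, 2038 (Tue); April 28, 2038 (Wed); May 14, 2038 (Fri); May 15, 2038 (Sat); May 17, 2038 (Mon); May 27, 2038 (Thu); May 31, 2038 (Mon).
7 of the 8 holidays fall on weekdays; the rest are weekends and were already excluded.
Business days: 63 − 7 = 56.

56 business days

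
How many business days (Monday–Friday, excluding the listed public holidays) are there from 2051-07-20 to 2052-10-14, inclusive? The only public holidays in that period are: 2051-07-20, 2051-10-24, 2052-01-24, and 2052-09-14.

2051-07-20 is a Thursday.
The range spans 453 days (inclusive of both endpoints).
453 = 7 × 64 + 5, so there are 64 full weeks plus 5 extra days.
Each full week contributes 5 weekdays (Mon–Fri): 64 × 5 = 320.
The 5 extra days are Thu, Fri, Sat, Sun, Mon — 3 of them qualify.
Total: 320 + 3 = 323.
Holidays: 2051-07-20 (Thu); 2051-10-24 (Tue); 2052-01-24 (Wed); 2052-09-14 (Sat).
3 of the 4 holidays fall on weekdays; the rest are weekends and were already excluded.
Business days: 323 − 3 = 320.

320 business days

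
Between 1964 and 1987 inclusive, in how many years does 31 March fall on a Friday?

Day of week of March 31 in each year:
1964: Tue, 1965: Wed, 1966: Thu, 1967: Fri ✓, 1968: Sun, 1969: Mon, 1970: Tue, 1971: Wed, 1972: Fri ✓, 1973: Sat, 1974: Sun, 1975: Mon, 1976: Wed, 1977: Thu, 1978: Fri ✓, 1979: Sat, 1980: Mon, 1981: Tue, 1982: Wed, 1983: Thu, 1984: Sat, 1985: Sun, 1986: Mon, 1987: Tue
Fridays: 1967, 1972, 1978.

3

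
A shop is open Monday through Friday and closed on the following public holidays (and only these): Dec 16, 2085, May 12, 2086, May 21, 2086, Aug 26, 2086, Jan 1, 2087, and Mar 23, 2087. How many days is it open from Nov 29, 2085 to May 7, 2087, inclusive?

372 business days

Nov 29, 2085 is a Thursday.
That's 525 days from start to end, counting both.
525 = 7 × 75, so the span is exactly 75 full weeks.
Each full week contributes 5 weekdays (Mon–Fri): 75 × 5 = 375.
Total: 375.
Holidays: Dec 16, 2085 (Sun); May 12, 2086 (Sun); May 21, 2086 (Tue); Aug 26, 2086 (Mon); Jan 1, 2087 (Wed); Mar 23, 2087 (Sun).
3 of the 6 holidays fall on weekdays; the rest are weekends and were already excluded.
Business days: 375 − 3 = 372.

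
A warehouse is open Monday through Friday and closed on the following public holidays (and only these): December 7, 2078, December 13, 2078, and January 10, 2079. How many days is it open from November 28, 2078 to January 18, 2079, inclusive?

November 28, 2078 is a Monday.
That's 52 days from start to end, counting both.
52 = 7 × 7 + 3, so there are 7 full weeks plus 3 extra days.
Each full week contributes 5 weekdays (Mon–Fri): 7 × 5 = 35.
The 3 extra days are Monday, Tuesday, Wednesday — 3 of them qualify.
Total: 35 + 3 = 38.
Holidays: December 7, 2078 (Wed); December 13, 2078 (Tue); January 10, 2079 (Tue).
All 3 holidays fall on weekdays, so subtract 3.
Business days: 38 − 3 = 35.

35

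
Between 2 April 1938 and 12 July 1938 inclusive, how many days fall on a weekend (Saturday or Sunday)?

30

2 April 1938 is a Saturday.
That's 102 days from start to end, counting both.
102 = 7 × 14 + 4, so there are 14 full weeks plus 4 extra days.
Each full week contributes 2 weekend days (Sat, Sun): 14 × 2 = 28.
The 4 extra days are Saturday, Sunday, Monday, Tuesday — 2 of them qualify.
Total: 28 + 2 = 30.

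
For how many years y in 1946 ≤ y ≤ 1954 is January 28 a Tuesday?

1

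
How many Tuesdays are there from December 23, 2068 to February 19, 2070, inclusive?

December 23, 2068 is a Sunday.
From December 23, 2068 to February 19, 2070 is 424 days inclusive.
424 = 7 × 60 + 4, so there are 60 full weeks plus 4 extra days.
Each full week contributes one Tuesday: 60 so far.
The 4 extra days are Sunday, Monday, Tuesday, Wednesday — 1 of them qualifies.
Total: 60 + 1 = 61.

61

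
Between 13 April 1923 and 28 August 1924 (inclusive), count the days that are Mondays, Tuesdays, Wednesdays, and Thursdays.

13 April 1923 is a Friday.
That's 504 days from start to end, counting both.
504 = 7 × 72, so the span is exactly 72 full weeks.
Each full week contributes 4 days from the set (Mon, Tue, Wed, Thu): 72 × 4 = 288.
Total: 288.

288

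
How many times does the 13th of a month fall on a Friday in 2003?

1

The 13th falls on a Friday when the month's 13th has weekday Fri.
Jan 13 is Mon; Feb 13 is Thu; Mar 13 is Thu; Apr 13 is Sun; May 13 is Tue; Jun 13 is Fri ✓; Jul 13 is Sun; Aug 13 is Wed; Sep 13 is Sat; Oct 13 is Mon; Nov 13 is Thu; Dec 13 is Sat.
Friday the 13ths: Jun.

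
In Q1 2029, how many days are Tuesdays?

2029-01-01 is a Monday.
That's 90 days from start to end, counting both.
90 = 7 × 12 + 6, so there are 12 full weeks plus 6 extra days.
Each full week contributes one Tuesday: 12 so far.
The 6 extra days are Monday, Tuesday, Wednesday, Thursday, Friday, Saturday — 1 of them qualifies.
Total: 12 + 1 = 13.

13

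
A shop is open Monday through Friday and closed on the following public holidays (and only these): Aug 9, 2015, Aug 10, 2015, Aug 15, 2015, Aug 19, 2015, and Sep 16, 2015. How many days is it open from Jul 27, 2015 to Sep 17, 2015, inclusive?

Jul 27, 2015 is a Monday.
That's 53 days from start to end, counting both.
53 = 7 × 7 + 4, so there are 7 full weeks plus 4 extra days.
Each full week contributes 5 weekdays (Mon–Fri): 7 × 5 = 35.
The 4 extra days are Mon, Tue, Wed, Thu — 4 of them qualify.
Total: 35 + 4 = 39.
Holidays: Aug 9, 2015 (Sun); Aug 10, 2015 (Mon); Aug 15, 2015 (Sat); Aug 19, 2015 (Wed); Sep 16, 2015 (Wed).
3 of the 5 holidays fall on weekdays; the rest are weekends and were already excluded.
Business days: 39 − 3 = 36.

36 business days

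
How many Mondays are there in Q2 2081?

13

Apr 1, 2081 is a Tuesday.
The range spans 91 days (inclusive of both endpoints).
91 = 7 × 13, so the span is exactly 13 full weeks.
Each full week contributes one Monday: 13 so far.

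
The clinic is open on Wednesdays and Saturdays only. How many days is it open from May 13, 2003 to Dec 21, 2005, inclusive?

273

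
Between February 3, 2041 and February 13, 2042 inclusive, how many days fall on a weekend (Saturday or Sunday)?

February 3, 2041 is a Sunday.
From February 3, 2041 to February 13, 2042 is 376 days inclusive.
376 = 7 × 53 + 5, so there are 53 full weeks plus 5 extra days.
Each full week contributes 2 weekend days (Sat, Sun): 53 × 2 = 106.
The 5 extra days are Sun, Mon, Tue, Wed, Thu — 1 of them qualifies.
Total: 106 + 1 = 107.

107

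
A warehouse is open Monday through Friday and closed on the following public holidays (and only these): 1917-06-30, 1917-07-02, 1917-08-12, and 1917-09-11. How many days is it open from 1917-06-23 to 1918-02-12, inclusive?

165

1917-06-23 is a Saturday.
From 1917-06-23 to 1918-02-12 is 235 days inclusive.
235 = 7 × 33 + 4, so there are 33 full weeks plus 4 extra days.
Each full week contributes 5 weekdays (Mon–Fri): 33 × 5 = 165.
The 4 extra days are Sat, Sun, Mon, Tue — 2 of them qualify.
Total: 165 + 2 = 167.
Holidays: 1917-06-30 (Sat); 1917-07-02 (Mon); 1917-08-12 (Sun); 1917-09-11 (Tue).
2 of the 4 holidays fall on weekdays; the rest are weekends and were already excluded.
Business days: 167 − 2 = 165.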